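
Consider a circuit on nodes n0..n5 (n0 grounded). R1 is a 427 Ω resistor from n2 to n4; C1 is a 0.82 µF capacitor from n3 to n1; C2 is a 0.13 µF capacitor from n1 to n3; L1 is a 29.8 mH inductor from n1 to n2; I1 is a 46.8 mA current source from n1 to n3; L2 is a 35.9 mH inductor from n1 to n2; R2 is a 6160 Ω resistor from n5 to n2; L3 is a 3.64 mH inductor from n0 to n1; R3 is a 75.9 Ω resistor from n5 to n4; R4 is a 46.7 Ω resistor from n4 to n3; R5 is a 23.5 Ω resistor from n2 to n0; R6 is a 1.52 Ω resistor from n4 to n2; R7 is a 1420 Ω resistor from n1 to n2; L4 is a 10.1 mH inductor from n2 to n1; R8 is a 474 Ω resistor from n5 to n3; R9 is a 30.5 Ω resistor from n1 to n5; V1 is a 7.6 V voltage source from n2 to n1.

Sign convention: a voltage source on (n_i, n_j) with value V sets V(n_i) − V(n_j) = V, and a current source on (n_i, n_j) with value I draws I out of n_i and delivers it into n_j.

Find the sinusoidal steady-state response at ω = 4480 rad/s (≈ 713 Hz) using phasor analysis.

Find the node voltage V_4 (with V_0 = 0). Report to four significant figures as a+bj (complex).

5.069-3.612j V

MNA unknowns: 5 node voltages V₁..V_5 plus 1 source current (V1)
R1: Y=0.002342+0.000j on G[2,4]
C1: Y=0.000+0.003674j on G[3,1]
C2: Y=0.000+0.0005824j on G[1,3]
L1: Y=0.000-0.007490j on G[1,2]
I1: z[1]−=0.0468, z[3]+=0.0468
L2: Y=0.000-0.006218j on G[1,2]
R2: Y=0.0001623+0.000j on G[5,2]
L3: Y=0.000-0.06132j on G[0,1]
R3: Y=0.01318+0.000j on G[5,4]
R4: Y=0.02141+0.000j on G[4,3]
R5: Y=0.04255+0.000j on G[2,0]
R6: Y=0.6579+0.000j on G[4,2]
R7: Y=0.0007042+0.000j on G[1,2]
L4: Y=0.000-0.02210j on G[2,1]
R8: Y=0.002110+0.000j on G[5,3]
R9: Y=0.03279+0.000j on G[1,5]
V1: row V2−V1=7.6, i_V1 at 2,1
solve → V1=-2.470-3.560j, V2=5.130-3.560j, V3=6.306-5.203j, V4=5.069-3.612j, V5=-0.001439-3.646j
aux → i_V1=-0.2648+0.3891j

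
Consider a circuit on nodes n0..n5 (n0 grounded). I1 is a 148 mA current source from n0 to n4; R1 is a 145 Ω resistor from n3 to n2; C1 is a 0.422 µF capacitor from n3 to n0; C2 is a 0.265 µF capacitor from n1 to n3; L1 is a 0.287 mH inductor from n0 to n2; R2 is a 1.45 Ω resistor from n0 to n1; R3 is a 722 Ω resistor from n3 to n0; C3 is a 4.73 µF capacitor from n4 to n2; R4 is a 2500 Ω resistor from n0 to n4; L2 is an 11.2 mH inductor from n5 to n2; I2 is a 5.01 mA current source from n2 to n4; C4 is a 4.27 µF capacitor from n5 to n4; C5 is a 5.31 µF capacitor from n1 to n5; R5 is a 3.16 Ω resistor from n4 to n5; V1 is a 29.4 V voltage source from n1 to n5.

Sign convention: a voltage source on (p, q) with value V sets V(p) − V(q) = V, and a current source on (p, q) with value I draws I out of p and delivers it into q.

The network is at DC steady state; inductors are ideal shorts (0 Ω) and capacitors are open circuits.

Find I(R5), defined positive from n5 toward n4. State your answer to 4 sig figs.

-0.1528 A

Element admittances at DC:
  I1: injects 0.148 A into n4 (from n0)
  Y(R1) = 0.006897 S between n3,n2
  Y(C1) = 0.000 S between n3,n0
  Y(C2) = 0.000 S between n1,n3
  L1: short n0↔n2 (DC inductor)
  Y(R2) = 0.6897 S between n0,n1
  Y(R3) = 0.001385 S between n3,n0
  Y(C3) = 0.000 S between n4,n2
  Y(R4) = 0.0004000 S between n0,n4
  L2: short n5↔n2 (DC inductor)
  I2: injects 0.00501 A into n4 (from n2)
  Y(C4) = 0.000 S between n5,n4
  Y(C5) = 0.000 S between n1,n5
  Y(R5) = 0.3165 S between n4,n5
  V1: constraint V(n1)−V(n5) = 29.4
Assemble and solve the 8×8 MNA system:
  V(n1)=29.40  V(n2)=0.000  V(n3)=0.000  V(n4)=0.4829  V(n5)=0.000
  i(L1)=20.13  i(L2)=-20.12  i(V1)=-20.28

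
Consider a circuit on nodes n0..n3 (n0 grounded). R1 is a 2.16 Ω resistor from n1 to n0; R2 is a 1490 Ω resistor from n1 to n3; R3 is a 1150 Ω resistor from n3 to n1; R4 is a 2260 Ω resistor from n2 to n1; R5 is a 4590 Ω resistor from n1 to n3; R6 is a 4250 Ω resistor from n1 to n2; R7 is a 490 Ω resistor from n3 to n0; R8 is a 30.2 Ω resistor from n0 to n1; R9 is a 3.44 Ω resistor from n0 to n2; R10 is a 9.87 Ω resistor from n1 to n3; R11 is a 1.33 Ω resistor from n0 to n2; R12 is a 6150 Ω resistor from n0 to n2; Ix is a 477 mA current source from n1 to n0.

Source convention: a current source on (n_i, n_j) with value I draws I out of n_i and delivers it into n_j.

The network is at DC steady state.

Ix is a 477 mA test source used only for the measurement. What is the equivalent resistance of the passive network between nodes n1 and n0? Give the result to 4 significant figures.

Element admittances at DC:
  Y(R1) = 0.4630 S between n1,n0
  Y(R2) = 0.0006711 S between n1,n3
  Y(R3) = 0.0008696 S between n3,n1
  Y(R4) = 0.0004425 S between n2,n1
  Y(R5) = 0.0002179 S between n1,n3
  Y(R6) = 0.0002353 S between n1,n2
  Y(R7) = 0.002041 S between n3,n0
  Y(R8) = 0.03311 S between n0,n1
  Y(R9) = 0.2907 S between n0,n2
  Y(R10) = 0.1013 S between n1,n3
  Y(R11) = 0.7519 S between n0,n2
  Y(R12) = 0.0001626 S between n0,n2
  Ix: injects 0.477 A into n0 (from n1)
Assemble and solve the 3×3 MNA system:
  V(n1)=-0.9564  V(n2)=-0.0006212  V(n3)=-0.9378

R_eq = 2.005 Ω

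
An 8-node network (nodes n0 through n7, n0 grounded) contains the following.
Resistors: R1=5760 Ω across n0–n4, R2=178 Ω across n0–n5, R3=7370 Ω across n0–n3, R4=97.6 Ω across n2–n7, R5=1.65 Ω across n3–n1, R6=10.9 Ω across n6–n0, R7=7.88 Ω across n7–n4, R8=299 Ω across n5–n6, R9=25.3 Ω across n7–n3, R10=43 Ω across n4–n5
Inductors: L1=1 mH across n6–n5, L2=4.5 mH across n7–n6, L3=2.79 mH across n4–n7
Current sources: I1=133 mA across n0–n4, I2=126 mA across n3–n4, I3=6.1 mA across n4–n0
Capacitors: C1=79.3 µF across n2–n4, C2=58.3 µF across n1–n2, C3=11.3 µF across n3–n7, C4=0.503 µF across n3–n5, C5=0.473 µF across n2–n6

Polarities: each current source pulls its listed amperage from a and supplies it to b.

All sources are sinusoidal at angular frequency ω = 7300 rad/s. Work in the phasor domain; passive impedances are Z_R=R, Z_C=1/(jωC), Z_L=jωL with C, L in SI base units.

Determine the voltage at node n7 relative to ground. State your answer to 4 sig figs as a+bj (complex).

Element admittances at ω=7300 rad/s:
  Y(R1) = 0.0001736+0.000j S between n0,n4
  Y(R2) = 0.005618+0.000j S between n0,n5
  Y(R3) = 0.0001357+0.000j S between n0,n3
  Y(R4) = 0.01025+0.000j S between n2,n7
  Y(R5) = 0.6061+0.000j S between n3,n1
  Y(R6) = 0.09174+0.000j S between n6,n0
  Y(R7) = 0.1269+0.000j S between n7,n4
  Y(L1) = 0.000-0.1370j S between n6,n5
  I1: injects 0.133 A into n4 (from n0)
  Y(R8) = 0.003344+0.000j S between n5,n6
  Y(R9) = 0.03953+0.000j S between n7,n3
  Y(C1) = 0.000+0.5789j S between n2,n4
  I2: injects 0.126 A into n4 (from n3)
  Y(C2) = 0.000+0.4256j S between n1,n2
  Y(R10) = 0.02326+0.000j S between n4,n5
  Y(L2) = 0.000-0.03044j S between n7,n6
  Y(C3) = 0.000+0.08249j S between n3,n7
  Y(C4) = 0.000+0.003672j S between n3,n5
  Y(L3) = 0.000-0.04910j S between n4,n7
  Y(C5) = 0.000+0.003453j S between n2,n6
  I3: injects 0.0061 A into n0 (from n4)
Assemble and solve the 7×7 MNA system:
  V(n1)=3.685+2.551j  V(n2)=3.768+2.257j  V(n3)=3.479+2.492j  V(n4)=3.840+2.044j  V(n5)=0.9834+0.3657j  V(n6)=1.311-0.02995j  V(n7)=3.195+2.435j

3.195+2.435j V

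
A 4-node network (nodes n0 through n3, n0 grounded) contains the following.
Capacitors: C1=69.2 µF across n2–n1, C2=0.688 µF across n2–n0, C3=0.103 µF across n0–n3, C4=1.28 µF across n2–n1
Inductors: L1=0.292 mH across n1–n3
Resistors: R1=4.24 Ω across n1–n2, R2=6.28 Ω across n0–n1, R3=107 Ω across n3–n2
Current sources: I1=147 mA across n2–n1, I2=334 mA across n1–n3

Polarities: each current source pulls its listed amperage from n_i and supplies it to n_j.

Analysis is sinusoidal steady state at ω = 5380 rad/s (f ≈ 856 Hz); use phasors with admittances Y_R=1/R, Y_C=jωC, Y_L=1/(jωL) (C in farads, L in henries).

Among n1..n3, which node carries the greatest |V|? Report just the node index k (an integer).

3

Apply KCL at each of the 3 non-ground nodes and solve the resulting linear system.
Node n1: branches {C1, L1, R1, R2, I1, C4, I2} → V_1 = 0.008376+0.003606j
Node n2: branches {C1, C2, R1, R3, I1, C4} → V_2 = -0.1569+0.2815j
Node n3: branches {L1, C3, R3, I2} → V_3 = 0.01198+0.5263j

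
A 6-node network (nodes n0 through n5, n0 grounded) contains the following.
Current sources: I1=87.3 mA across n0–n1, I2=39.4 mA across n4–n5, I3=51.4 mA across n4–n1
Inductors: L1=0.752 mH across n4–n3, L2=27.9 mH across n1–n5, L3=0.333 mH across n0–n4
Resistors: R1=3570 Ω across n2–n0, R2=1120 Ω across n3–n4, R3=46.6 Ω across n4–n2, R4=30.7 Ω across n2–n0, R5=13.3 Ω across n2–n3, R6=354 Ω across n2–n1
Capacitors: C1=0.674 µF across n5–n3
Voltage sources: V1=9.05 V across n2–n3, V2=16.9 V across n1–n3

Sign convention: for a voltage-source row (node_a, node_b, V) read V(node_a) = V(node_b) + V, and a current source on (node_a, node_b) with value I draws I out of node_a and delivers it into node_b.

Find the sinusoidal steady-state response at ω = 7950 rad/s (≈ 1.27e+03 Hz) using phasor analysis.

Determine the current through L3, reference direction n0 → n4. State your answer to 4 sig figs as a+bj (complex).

0.1832-0.06945j A

MNA unknowns: 5 node voltages V₁..V_5 plus 2 source currents (V1, V2)
I1: z[0]−=0.0873, z[1]+=0.0873
L1: Y=0.000-0.1673j on G[4,3]
R1: Y=0.0002801+0.000j on G[2,0]
I2: z[4]−=0.0394, z[5]+=0.0394
R2: Y=0.0008929+0.000j on G[3,4]
R3: Y=0.02146+0.000j on G[4,2]
I3: z[4]−=0.0514, z[1]+=0.0514
L2: Y=0.000-0.004508j on G[1,5]
R4: Y=0.03257+0.000j on G[2,0]
R5: Y=0.07519+0.000j on G[2,3]
C1: Y=0.000+0.005358j on G[5,3]
L3: Y=0.000-0.3777j on G[0,4]
R6: Y=0.002825+0.000j on G[2,1]
V1: row V2−V3=9.05, i_V1 at 2,3
V2: row V1−V3=16.9, i_V2 at 1,3
solve → V1=16.08-2.114j, V2=8.233-2.114j, V3=-0.8167-2.114j, V4=-0.1838-0.4850j, V5=-90.47-48.48j
aux → i_V1=-1.109+0.1044j, i_V2=-0.09250+0.4804j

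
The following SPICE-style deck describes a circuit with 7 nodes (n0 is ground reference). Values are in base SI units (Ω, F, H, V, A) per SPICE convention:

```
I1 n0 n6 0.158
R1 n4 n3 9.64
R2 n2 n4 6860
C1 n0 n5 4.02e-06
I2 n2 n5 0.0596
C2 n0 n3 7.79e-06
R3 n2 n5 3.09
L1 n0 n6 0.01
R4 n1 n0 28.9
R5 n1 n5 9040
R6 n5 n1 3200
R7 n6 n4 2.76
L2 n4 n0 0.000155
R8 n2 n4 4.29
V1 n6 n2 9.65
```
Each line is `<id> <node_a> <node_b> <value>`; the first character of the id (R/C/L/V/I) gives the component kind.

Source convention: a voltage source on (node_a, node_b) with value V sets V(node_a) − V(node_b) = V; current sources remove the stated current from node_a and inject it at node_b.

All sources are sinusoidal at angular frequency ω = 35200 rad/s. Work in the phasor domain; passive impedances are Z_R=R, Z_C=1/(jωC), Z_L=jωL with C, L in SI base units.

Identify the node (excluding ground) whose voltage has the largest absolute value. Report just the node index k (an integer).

MNA unknowns: 6 node voltages V₁..V_6 plus 1 source current (V1)
I1: z[0]−=0.158, z[6]+=0.158
R1: Y=0.1037+0.000j on G[4,3]
R2: Y=0.0001458+0.000j on G[2,4]
C1: Y=0.000+0.1415j on G[0,5]
I2: z[2]−=0.0596, z[5]+=0.0596
C2: Y=0.000+0.2742j on G[0,3]
R3: Y=0.3236+0.000j on G[2,5]
L1: Y=0.000-0.002841j on G[0,6]
R4: Y=0.03460+0.000j on G[1,0]
R5: Y=0.0001106+0.000j on G[1,5]
R6: Y=0.0003125+0.000j on G[5,1]
R7: Y=0.3623+0.000j on G[6,4]
L2: Y=0.000-0.1833j on G[4,0]
R8: Y=0.2331+0.000j on G[2,4]
V1: row V6−V2=9.65, i_V1 at 6,2
solve → V1=-0.006463+0.05427j, V2=-2.684+4.264j, V3=1.594-0.1059j, V4=1.874+4.107j, V5=-0.5350+4.493j, V6=6.966+4.264j
aux → i_V1=-1.699-0.03717j

6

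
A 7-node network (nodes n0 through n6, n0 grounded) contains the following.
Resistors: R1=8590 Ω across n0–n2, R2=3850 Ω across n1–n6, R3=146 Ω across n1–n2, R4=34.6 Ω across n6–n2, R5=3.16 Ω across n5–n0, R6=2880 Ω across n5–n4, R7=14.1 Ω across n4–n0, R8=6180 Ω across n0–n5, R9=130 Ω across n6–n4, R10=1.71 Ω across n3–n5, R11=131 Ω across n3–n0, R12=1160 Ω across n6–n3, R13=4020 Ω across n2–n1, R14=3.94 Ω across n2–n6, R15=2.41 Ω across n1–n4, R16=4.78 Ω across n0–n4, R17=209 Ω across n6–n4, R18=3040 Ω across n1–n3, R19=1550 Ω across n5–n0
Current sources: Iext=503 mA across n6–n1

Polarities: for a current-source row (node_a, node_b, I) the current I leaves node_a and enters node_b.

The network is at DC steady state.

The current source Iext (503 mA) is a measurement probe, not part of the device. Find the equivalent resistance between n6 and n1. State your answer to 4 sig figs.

R_eq = 49.49 Ω

Apply KCL at each of the 6 non-ground nodes and solve the resulting linear system.
Node n1: branches {R2, R3, R13, R15, R18, Iext} → V_1 = 0.8627
Node n2: branches {R1, R3, R4, R13, R14} → V_2 = -23.41
Node n3: branches {R10, R11, R12, R18} → V_3 = -0.09511
Node n4: branches {R6, R7, R9, R15, R16, R17} → V_4 = 0.08209
Node n5: branches {R5, R6, R8, R10, R19} → V_5 = -0.06160
Node n6: branches {R2, R4, R9, R12, R14, R17, Iext} → V_6 = -24.03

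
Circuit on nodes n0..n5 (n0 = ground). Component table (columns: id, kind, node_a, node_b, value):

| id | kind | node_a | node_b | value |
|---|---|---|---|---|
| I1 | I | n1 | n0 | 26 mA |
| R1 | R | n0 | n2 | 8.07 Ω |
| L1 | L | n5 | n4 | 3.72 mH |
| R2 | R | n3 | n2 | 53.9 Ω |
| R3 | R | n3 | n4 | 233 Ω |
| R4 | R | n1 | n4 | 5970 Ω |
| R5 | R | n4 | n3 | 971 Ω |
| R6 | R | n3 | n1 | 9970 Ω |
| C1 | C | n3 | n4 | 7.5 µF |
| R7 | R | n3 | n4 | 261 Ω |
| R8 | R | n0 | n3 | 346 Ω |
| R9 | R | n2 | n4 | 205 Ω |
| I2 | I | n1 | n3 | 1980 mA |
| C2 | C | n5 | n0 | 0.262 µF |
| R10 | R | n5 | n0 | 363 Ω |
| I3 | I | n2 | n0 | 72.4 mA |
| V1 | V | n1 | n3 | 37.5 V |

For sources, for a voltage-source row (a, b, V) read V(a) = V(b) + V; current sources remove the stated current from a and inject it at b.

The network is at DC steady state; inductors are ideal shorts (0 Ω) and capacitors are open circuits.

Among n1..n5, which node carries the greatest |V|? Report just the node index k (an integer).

Element admittances at DC:
  I1: injects 0.026 A into n0 (from n1)
  Y(R1) = 0.1239 S between n0,n2
  L1: short n5↔n4 (DC inductor)
  Y(R2) = 0.01855 S between n3,n2
  Y(R3) = 0.004292 S between n3,n4
  Y(R4) = 0.0001675 S between n1,n4
  Y(R5) = 0.001030 S between n4,n3
  Y(R6) = 0.0001003 S between n3,n1
  Y(C1) = 0.000 S between n3,n4
  Y(R7) = 0.003831 S between n3,n4
  Y(R8) = 0.002890 S between n0,n3
  Y(R9) = 0.004878 S between n2,n4
  I2: injects 1.98 A into n3 (from n1)
  Y(C2) = 0.000 S between n5,n0
  Y(R10) = 0.002755 S between n5,n0
  I3: injects 0.0724 A into n0 (from n2)
  V1: constraint V(n1)−V(n3) = 37.5
Assemble and solve the 7×7 MNA system:
  V(n1)=35.77  V(n2)=-0.7360  V(n3)=-1.734  V(n4)=-0.7945  V(n5)=-0.7945
  i(L1)=0.002189  i(V1)=-2.016

1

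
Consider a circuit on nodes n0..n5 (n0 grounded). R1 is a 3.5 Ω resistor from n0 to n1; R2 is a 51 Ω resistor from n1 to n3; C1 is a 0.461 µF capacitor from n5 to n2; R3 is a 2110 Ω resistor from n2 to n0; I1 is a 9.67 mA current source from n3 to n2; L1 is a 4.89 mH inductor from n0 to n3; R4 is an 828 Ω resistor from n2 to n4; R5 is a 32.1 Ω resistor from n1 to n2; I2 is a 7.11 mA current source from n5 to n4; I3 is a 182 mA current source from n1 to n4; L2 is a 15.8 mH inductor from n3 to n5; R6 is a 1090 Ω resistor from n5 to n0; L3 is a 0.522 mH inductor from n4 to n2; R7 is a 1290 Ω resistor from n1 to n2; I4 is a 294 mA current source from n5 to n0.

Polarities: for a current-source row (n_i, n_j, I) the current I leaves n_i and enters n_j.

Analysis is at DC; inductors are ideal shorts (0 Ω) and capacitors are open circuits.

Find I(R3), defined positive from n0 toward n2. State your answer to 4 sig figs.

-0.002929 A

Element admittances at DC:
  Y(R1) = 0.2857 S between n0,n1
  Y(R2) = 0.01961 S between n1,n3
  Y(C1) = 0.000 S between n5,n2
  Y(R3) = 0.0004739 S between n2,n0
  I1: injects 0.00967 A into n2 (from n3)
  L1: short n0↔n3 (DC inductor)
  Y(R4) = 0.001208 S between n2,n4
  Y(R5) = 0.03115 S between n1,n2
  I2: injects 0.00711 A into n4 (from n5)
  I3: injects 0.182 A into n4 (from n1)
  L2: short n3↔n5 (DC inductor)
  Y(R6) = 0.0009174 S between n5,n0
  L3: short n4↔n2 (DC inductor)
  Y(R7) = 0.0007752 S between n1,n2
  I4: injects 0.294 A into n0 (from n5)
Assemble and solve the 8×8 MNA system:
  V(n1)=0.04537  V(n2)=6.180  V(n3)=0.000  V(n4)=6.180  V(n5)=0.000
  i(L1)=0.3099  i(L2)=0.3011  i(L3)=0.1891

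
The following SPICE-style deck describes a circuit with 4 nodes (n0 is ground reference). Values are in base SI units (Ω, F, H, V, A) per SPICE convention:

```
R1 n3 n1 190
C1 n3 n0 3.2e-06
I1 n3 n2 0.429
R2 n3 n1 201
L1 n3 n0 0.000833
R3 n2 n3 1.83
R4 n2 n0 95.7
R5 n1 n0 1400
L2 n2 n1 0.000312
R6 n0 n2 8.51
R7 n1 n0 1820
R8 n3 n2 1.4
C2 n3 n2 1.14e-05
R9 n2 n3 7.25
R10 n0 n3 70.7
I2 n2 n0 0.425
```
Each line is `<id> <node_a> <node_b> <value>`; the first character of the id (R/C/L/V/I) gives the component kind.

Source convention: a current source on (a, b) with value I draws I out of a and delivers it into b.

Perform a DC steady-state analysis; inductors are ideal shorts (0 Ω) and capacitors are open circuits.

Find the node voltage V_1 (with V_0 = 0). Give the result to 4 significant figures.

MNA unknowns: 3 node voltages V₁..V_3 plus 2 source currents (L1, L2)
R1: Y=0.005263 on G[3,1]
C1: Y=0.000 on G[3,0]
I1: z[3]−=0.429, z[2]+=0.429
R2: Y=0.004975 on G[3,1]
L1: row V3−V0=0, i_L1 at 3,0
R3: Y=0.5464 on G[2,3]
R4: Y=0.01045 on G[2,0]
R5: Y=0.0007143 on G[1,0]
L2: row V2−V1=0, i_L2 at 2,1
R6: Y=0.1175 on G[0,2]
R7: Y=0.0005495 on G[1,0]
R8: Y=0.7143 on G[3,2]
C2: Y=0.000 on G[3,2]
R9: Y=0.1379 on G[2,3]
R10: Y=0.01414 on G[0,3]
I2: z[2]−=0.425, z[0]+=0.425
solve → V1=0.002601, V2=0.002601, V3=0.000
aux → i_L1=-0.4253, i_L2=2.991e-05

0.002601 V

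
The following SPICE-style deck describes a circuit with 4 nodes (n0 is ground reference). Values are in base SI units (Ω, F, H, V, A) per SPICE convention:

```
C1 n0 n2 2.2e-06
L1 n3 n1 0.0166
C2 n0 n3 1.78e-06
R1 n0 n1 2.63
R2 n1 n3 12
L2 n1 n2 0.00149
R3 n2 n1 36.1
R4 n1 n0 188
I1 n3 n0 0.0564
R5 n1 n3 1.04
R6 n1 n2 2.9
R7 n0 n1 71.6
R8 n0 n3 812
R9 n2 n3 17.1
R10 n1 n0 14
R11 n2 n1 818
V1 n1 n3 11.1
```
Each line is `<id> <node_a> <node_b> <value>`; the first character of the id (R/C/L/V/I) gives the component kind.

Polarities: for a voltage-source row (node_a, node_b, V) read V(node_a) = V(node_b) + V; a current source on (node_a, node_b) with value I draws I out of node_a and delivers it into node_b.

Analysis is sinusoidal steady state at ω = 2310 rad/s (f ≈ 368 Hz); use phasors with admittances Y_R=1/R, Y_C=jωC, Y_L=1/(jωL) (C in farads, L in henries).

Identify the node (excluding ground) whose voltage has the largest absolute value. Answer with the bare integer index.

Apply KCL at each of the 3 non-ground nodes and solve the resulting linear system.
Node n1: branches {L1, R1, R2, L2, R3, R4, R5, R6, R7, R10, R11, V1} → V_1 = -0.09578+0.1098j
Node n2: branches {C1, L2, R3, R6, R9, R11} → V_2 = -1.141-0.5795j
Node n3: branches {L1, C2, R2, I1, R5, R8, R9, V1} → V_3 = -11.20+0.1098j
Source currents: i(V1)=-12.14+0.2839j

3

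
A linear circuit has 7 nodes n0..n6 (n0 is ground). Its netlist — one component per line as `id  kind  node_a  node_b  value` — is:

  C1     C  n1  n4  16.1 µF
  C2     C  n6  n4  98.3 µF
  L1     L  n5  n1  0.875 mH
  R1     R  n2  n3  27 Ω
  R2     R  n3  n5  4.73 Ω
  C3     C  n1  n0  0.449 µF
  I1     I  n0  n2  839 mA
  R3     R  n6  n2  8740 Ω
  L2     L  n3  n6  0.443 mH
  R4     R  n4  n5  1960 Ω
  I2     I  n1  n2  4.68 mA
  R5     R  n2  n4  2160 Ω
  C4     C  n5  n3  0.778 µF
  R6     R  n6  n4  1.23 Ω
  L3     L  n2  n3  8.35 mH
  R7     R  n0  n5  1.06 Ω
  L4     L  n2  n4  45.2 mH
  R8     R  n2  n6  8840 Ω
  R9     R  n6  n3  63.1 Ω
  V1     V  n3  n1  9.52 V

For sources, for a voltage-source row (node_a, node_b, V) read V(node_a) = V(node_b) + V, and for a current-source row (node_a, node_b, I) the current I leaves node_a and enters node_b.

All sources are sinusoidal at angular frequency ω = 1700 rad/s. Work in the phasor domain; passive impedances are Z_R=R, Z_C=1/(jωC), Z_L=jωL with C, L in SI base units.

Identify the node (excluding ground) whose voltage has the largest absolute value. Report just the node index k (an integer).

MNA unknowns: 6 node voltages V₁..V_6 plus 1 source current (V1)
C1: Y=0.000+0.02737j on G[1,4]
C2: Y=0.000+0.1671j on G[6,4]
L1: Y=0.000-0.6723j on G[5,1]
R1: Y=0.03704+0.000j on G[2,3]
R2: Y=0.2114+0.000j on G[3,5]
C3: Y=0.000+0.0007633j on G[1,0]
I1: z[0]−=0.839, z[2]+=0.839
R3: Y=0.0001144+0.000j on G[6,2]
L2: Y=0.000-1.328j on G[3,6]
R4: Y=0.0005102+0.000j on G[4,5]
I2: z[1]−=0.00468, z[2]+=0.00468
R5: Y=0.0004630+0.000j on G[2,4]
C4: Y=0.000+0.001323j on G[5,3]
R6: Y=0.8130+0.000j on G[6,4]
L3: Y=0.000-0.07045j on G[2,3]
R7: Y=0.9434+0.000j on G[0,5]
L4: Y=0.000-0.01301j on G[2,4]
R8: Y=0.0001131+0.000j on G[2,6]
R9: Y=0.01585+0.000j on G[6,3]
V1: row V3−V1=9.52, i_V1 at 3,1
solve → V1=0.4002-1.605j, V2=13.73+6.733j, V3=9.920-1.605j, V4=10.20-1.920j, V5=0.8880-0.0003238j, V6=10.15-1.531j
aux → i_V1=-1.081+0.06012j

2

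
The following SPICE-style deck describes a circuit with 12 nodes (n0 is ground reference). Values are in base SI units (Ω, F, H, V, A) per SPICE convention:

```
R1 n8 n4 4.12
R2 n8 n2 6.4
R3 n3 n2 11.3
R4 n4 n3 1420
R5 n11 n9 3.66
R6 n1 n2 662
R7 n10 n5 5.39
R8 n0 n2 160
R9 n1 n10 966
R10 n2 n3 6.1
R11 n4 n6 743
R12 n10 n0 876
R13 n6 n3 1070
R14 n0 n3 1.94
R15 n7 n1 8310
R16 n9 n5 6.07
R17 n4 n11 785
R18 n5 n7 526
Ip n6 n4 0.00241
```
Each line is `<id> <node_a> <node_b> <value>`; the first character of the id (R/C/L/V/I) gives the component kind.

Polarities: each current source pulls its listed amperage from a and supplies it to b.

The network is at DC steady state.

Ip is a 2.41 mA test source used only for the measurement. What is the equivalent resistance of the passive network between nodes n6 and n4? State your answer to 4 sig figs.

Element admittances at DC:
  Y(R1) = 0.2427 S between n8,n4
  Y(R2) = 0.1562 S between n8,n2
  Y(R3) = 0.08850 S between n3,n2
  Y(R4) = 0.0007042 S between n4,n3
  Y(R5) = 0.2732 S between n11,n9
  Y(R6) = 0.001511 S between n1,n2
  Y(R7) = 0.1855 S between n10,n5
  Y(R8) = 0.006250 S between n0,n2
  Y(R9) = 0.001035 S between n1,n10
  Y(R10) = 0.1639 S between n2,n3
  Y(R11) = 0.001346 S between n4,n6
  Y(R12) = 0.001142 S between n10,n0
  Y(R13) = 0.0009346 S between n6,n3
  Y(R14) = 0.5155 S between n0,n3
  Y(R15) = 0.0001203 S between n7,n1
  Y(R16) = 0.1647 S between n9,n5
  Y(R17) = 0.001274 S between n4,n11
  Y(R18) = 0.001901 S between n5,n7
  Ip: injects 0.00241 A into n4 (from n6)
Assemble and solve the 11×11 MNA system:
  V(n1)=0.004866  V(n2)=0.003665  V(n3)=-5.871e-05  V(n4)=0.01378  V(n5)=0.006490  V(n6)=-1.049  V(n7)=0.006393  V(n8)=0.009816  V(n9)=0.006546  V(n10)=0.006442  V(n11)=0.006579

R_eq = 440.9 Ω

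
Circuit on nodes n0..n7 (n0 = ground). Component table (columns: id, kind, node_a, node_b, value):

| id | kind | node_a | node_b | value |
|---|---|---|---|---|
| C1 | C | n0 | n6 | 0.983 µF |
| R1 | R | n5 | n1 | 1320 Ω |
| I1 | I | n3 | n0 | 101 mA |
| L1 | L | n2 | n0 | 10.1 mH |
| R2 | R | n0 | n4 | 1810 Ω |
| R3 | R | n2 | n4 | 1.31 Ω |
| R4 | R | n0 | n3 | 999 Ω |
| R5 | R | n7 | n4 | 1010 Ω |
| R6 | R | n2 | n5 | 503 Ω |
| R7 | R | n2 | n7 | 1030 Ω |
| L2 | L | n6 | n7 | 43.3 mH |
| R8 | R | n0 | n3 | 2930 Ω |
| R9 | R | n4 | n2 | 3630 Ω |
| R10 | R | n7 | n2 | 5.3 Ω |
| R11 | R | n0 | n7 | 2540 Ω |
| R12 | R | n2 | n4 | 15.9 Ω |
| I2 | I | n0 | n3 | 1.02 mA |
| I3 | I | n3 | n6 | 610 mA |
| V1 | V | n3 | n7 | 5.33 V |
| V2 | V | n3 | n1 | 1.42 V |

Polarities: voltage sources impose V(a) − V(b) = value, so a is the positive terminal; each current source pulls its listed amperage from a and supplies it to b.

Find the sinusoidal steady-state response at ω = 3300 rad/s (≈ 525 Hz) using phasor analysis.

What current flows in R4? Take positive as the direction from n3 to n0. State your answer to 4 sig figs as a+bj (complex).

MNA unknowns: 7 node voltages V₁..V_7 plus 2 source currents (V1, V2)
C1: Y=0.000+0.003244j on G[0,6]
R1: Y=0.0007576+0.000j on G[5,1]
I1: z[3]−=0.101, z[0]+=0.101
L1: Y=0.000-0.03000j on G[2,0]
R2: Y=0.0005525+0.000j on G[0,4]
R3: Y=0.7634+0.000j on G[2,4]
R4: Y=0.001001+0.000j on G[0,3]
R5: Y=0.0009901+0.000j on G[7,4]
R6: Y=0.001988+0.000j on G[2,5]
R7: Y=0.0009709+0.000j on G[2,7]
L2: Y=0.000-0.006998j on G[6,7]
R8: Y=0.0003413+0.000j on G[0,3]
R9: Y=0.0002755+0.000j on G[4,2]
R10: Y=0.1887+0.000j on G[7,2]
R11: Y=0.0003937+0.000j on G[0,7]
R12: Y=0.06289+0.000j on G[2,4]
I2: z[0]−=0.00102, z[3]+=0.00102
I3: z[3]−=0.61, z[6]+=0.61
V1: row V3−V7=5.33, i_V1 at 3,7
V2: row V3−V1=1.42, i_V2 at 3,1
solve → V1=8.858+16.73j, V2=2.279+17.04j, V3=10.28+16.73j, V4=2.280+17.03j, V5=4.094+16.95j, V6=9.223+193.7j, V7=4.948+16.73j
aux → i_V1=-0.7274-0.02229j, i_V2=0.003609-0.0001692j

0.01029+0.01675j A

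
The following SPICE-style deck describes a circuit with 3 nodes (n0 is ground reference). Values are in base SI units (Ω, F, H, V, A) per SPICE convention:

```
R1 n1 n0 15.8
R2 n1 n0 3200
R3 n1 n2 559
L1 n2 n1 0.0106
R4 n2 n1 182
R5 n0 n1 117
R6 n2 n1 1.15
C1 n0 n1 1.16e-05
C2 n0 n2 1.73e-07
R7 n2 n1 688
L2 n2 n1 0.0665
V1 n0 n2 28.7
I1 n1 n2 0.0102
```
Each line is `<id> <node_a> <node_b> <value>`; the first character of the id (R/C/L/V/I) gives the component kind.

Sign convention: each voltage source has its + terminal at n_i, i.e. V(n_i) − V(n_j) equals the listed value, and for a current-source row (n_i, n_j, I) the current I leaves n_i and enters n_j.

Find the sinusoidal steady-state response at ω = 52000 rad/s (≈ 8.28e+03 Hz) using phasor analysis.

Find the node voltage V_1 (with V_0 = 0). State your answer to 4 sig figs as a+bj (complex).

Apply KCL at each of the 2 non-ground nodes and solve the resulting linear system.
Node n1: branches {R1, R2, R3, L1, R4, R5, R6, C1, R7, L2, I1} → V_1 = -18.92+12.03j
Node n2: branches {R3, L1, R4, R6, C2, R7, L2, V1, I1} → V_2 = -28.70+0.000j
Source currents: i(V1)=-8.623-10.80j

-18.92+12.03j V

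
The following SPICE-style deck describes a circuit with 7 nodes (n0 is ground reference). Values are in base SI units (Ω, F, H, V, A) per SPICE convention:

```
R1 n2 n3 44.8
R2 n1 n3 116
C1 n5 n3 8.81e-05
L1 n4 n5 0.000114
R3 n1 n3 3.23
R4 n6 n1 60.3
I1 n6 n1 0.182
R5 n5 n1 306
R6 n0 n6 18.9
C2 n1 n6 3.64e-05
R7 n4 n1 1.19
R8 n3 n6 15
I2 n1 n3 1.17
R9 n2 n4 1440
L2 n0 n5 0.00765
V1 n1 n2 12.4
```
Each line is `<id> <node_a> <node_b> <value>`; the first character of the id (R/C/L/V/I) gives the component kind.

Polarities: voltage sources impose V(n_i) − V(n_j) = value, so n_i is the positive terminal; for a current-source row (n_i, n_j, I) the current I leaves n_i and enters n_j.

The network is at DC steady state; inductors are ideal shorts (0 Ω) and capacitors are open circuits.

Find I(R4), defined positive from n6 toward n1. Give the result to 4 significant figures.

MNA unknowns: 6 node voltages V₁..V_6 plus 3 source currents (L1, L2, V1)
R1: Y=0.02232 on G[2,3]
R2: Y=0.008621 on G[1,3]
C1: Y=0.000 on G[5,3]
L1: row V4−V5=0, i_L1 at 4,5
R3: Y=0.3096 on G[1,3]
R4: Y=0.01658 on G[6,1]
I1: z[6]−=0.182, z[1]+=0.182
R5: Y=0.003268 on G[5,1]
R6: Y=0.05291 on G[0,6]
C2: Y=0.000 on G[1,6]
R7: Y=0.8403 on G[4,1]
R8: Y=0.06667 on G[3,6]
I2: z[1]−=1.17, z[3]+=1.17
R9: Y=0.0006944 on G[2,4]
L2: row V0−V5=0, i_L2 at 0,5
V1: row V1−V2=12.4, i_V1 at 1,2
solve → V1=0.02711, V2=-12.37, V3=2.172, V4=0.000, V5=0.000, V6=-0.2699
aux → i_L1=0.01419, i_L2=-0.01428, i_V1=-0.3333

-0.004926 A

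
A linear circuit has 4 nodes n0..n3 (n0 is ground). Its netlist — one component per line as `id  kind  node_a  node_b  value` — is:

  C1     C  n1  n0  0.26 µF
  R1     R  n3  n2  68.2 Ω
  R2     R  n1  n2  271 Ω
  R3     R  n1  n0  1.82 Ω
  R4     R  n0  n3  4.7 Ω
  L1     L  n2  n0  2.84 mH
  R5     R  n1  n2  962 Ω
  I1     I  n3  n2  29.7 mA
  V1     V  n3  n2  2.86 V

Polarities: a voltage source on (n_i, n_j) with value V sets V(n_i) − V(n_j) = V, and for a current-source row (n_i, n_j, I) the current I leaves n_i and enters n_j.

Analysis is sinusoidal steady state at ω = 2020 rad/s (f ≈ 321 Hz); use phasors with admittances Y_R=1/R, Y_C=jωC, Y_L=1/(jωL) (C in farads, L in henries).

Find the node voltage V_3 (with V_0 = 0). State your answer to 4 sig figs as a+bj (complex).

Element admittances at ω=2020 rad/s:
  Y(C1) = 0.000+0.0005252j S between n1,n0
  Y(R1) = 0.01466+0.000j S between n3,n2
  Y(R2) = 0.003690+0.000j S between n1,n2
  Y(R3) = 0.5495+0.000j S between n1,n0
  Y(R4) = 0.2128+0.000j S between n0,n3
  Y(L1) = 0.000-0.1743j S between n2,n0
  Y(R5) = 0.001040+0.000j S between n1,n2
  I1: injects 0.0297 A into n2 (from n3)
  V1: constraint V(n3)−V(n2) = 2.86
Assemble and solve the 4×4 MNA system:
  V(n1)=-0.01455-0.01164j  V(n2)=-1.704-1.366j  V(n3)=1.156-1.366j
  i(V1)=-0.3177+0.2906j

1.156-1.366j V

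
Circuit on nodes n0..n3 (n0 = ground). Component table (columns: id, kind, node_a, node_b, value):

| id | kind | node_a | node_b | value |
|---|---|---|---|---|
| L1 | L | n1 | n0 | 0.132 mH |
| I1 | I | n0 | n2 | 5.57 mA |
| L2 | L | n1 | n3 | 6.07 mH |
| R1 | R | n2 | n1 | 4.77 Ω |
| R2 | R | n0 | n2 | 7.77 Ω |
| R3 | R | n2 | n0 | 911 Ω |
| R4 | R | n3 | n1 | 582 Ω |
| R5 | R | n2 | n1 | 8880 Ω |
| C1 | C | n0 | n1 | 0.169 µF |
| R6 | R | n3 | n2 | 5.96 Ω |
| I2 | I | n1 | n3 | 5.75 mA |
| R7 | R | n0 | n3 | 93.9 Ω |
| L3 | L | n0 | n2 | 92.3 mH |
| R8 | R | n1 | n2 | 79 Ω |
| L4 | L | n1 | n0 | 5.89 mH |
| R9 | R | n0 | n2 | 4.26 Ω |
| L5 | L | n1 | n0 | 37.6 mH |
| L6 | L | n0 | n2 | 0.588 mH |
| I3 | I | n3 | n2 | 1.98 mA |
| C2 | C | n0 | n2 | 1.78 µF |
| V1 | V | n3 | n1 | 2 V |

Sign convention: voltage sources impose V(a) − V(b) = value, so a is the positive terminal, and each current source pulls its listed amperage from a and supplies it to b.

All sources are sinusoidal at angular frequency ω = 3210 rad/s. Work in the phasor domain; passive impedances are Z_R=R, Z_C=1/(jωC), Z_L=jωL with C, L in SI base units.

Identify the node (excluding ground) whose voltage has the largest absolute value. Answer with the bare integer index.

MNA unknowns: 3 node voltages V₁..V_3 plus 1 source current (V1)
L1: Y=0.000-2.360j on G[1,0]
I1: z[0]−=0.00557, z[2]+=0.00557
L2: Y=0.000-0.05132j on G[1,3]
R1: Y=0.2096+0.000j on G[2,1]
R2: Y=0.1287+0.000j on G[0,2]
R3: Y=0.001098+0.000j on G[2,0]
R4: Y=0.001718+0.000j on G[3,1]
R5: Y=0.0001126+0.000j on G[2,1]
C1: Y=0.000+0.0005425j on G[0,1]
R6: Y=0.1678+0.000j on G[3,2]
I2: z[1]−=0.00575, z[3]+=0.00575
R7: Y=0.01065+0.000j on G[0,3]
L3: Y=0.000-0.003375j on G[0,2]
R8: Y=0.01266+0.000j on G[1,2]
L4: Y=0.000-0.05289j on G[1,0]
R9: Y=0.2347+0.000j on G[0,2]
L5: Y=0.000-0.008285j on G[1,0]
L6: Y=0.000-0.5298j on G[0,2]
I3: z[3]−=0.00198, z[2]+=0.00198
C2: Y=0.000+0.005714j on G[0,2]
V1: row V3−V1=2, i_V1 at 3,1
solve → V1=-0.04269-0.09078j, V2=0.3126+0.1716j, V3=1.957-0.09078j
aux → i_V1=-0.2965+0.1476j

3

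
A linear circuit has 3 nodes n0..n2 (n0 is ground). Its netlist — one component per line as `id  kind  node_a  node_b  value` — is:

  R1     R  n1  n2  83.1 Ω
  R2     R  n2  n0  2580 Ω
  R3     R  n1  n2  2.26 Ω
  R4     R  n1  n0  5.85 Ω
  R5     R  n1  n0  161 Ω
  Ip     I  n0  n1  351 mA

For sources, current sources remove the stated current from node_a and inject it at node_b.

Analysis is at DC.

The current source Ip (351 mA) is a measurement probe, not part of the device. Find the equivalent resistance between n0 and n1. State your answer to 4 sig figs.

R_eq = 5.633 Ω

Element admittances at DC:
  Y(R1) = 0.01203 S between n1,n2
  Y(R2) = 0.0003876 S between n2,n0
  Y(R3) = 0.4425 S between n1,n2
  Y(R4) = 0.1709 S between n1,n0
  Y(R5) = 0.006211 S between n1,n0
  Ip: injects 0.351 A into n1 (from n0)
Assemble and solve the 2×2 MNA system:
  V(n1)=1.977  V(n2)=1.975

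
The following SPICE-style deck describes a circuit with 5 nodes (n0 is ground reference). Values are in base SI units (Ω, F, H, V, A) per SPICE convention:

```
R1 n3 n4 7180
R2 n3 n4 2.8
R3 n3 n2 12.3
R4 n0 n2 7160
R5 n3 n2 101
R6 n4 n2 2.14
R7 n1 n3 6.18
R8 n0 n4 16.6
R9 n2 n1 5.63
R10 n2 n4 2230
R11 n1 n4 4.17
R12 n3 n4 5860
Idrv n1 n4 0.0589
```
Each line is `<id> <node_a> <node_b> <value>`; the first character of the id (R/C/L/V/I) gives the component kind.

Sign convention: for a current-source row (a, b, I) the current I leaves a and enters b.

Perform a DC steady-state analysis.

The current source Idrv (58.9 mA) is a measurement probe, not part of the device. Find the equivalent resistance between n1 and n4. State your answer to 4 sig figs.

Element admittances at DC:
  Y(R1) = 0.0001393 S between n3,n4
  Y(R2) = 0.3571 S between n3,n4
  Y(R3) = 0.08130 S between n3,n2
  Y(R4) = 0.0001397 S between n0,n2
  Y(R5) = 0.009901 S between n3,n2
  Y(R6) = 0.4673 S between n4,n2
  Y(R7) = 0.1618 S between n1,n3
  Y(R8) = 0.06024 S between n0,n4
  Y(R9) = 0.1776 S between n2,n1
  Y(R10) = 0.0004484 S between n2,n4
  Y(R11) = 0.2398 S between n1,n4
  Y(R12) = 0.0001706 S between n3,n4
  Idrv: injects 0.0589 A into n4 (from n1)
Assemble and solve the 4×4 MNA system:
  V(n1)=-0.1226  V(n2)=-0.03416  V(n3)=-0.03756  V(n4)=7.921e-05

R_eq = 2.083 Ω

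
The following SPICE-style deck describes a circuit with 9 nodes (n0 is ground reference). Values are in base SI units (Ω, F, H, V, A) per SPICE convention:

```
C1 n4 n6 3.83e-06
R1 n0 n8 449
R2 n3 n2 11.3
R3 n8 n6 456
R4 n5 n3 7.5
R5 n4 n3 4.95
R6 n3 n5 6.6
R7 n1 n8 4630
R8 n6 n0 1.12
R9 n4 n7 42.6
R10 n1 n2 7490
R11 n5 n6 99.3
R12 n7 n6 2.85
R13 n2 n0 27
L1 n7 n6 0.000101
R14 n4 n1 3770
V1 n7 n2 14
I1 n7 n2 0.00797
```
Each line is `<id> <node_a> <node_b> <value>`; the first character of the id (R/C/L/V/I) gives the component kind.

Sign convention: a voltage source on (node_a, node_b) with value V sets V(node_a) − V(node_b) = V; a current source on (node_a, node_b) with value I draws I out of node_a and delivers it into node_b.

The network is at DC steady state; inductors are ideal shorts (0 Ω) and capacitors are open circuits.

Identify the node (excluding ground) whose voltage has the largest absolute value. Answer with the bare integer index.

Apply KCL at each of the 8 non-ground nodes and solve the resulting linear system.
Node n1: branches {R7, R10, R14} → V_1 = -6.709
Node n2: branches {R2, R10, R13, V1, I1} → V_2 = -13.44
Node n3: branches {R2, R4, R5, R6} → V_3 = -9.827
Node n4: branches {C1, R5, R9, R14} → V_4 = -8.744
Node n5: branches {R4, R6, R11} → V_5 = -9.473
Node n6: branches {C1, R3, R8, R11, R12, L1} → V_6 = 0.5577
Node n7: branches {R9, R12, L1, V1, I1} → V_7 = 0.5577
Node n8: branches {R1, R3, R7} → V_8 = -0.04875
Source currents: i(L1)=0.6003, i(V1)=-0.8266

2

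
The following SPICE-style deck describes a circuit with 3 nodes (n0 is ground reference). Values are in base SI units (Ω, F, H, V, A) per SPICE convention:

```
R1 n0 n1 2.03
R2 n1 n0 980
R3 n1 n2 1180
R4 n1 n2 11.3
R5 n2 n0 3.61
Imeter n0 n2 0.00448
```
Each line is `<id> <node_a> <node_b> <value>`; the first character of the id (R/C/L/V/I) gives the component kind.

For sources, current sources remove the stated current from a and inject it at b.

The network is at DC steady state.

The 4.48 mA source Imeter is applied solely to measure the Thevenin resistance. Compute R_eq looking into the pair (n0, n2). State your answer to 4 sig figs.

R_eq = 2.836 Ω

Apply KCL at each of the 2 non-ground nodes and solve the resulting linear system.
Node n1: branches {R1, R2, R3, R4} → V_1 = 0.001947
Node n2: branches {R3, R4, R5, Imeter} → V_2 = 0.01270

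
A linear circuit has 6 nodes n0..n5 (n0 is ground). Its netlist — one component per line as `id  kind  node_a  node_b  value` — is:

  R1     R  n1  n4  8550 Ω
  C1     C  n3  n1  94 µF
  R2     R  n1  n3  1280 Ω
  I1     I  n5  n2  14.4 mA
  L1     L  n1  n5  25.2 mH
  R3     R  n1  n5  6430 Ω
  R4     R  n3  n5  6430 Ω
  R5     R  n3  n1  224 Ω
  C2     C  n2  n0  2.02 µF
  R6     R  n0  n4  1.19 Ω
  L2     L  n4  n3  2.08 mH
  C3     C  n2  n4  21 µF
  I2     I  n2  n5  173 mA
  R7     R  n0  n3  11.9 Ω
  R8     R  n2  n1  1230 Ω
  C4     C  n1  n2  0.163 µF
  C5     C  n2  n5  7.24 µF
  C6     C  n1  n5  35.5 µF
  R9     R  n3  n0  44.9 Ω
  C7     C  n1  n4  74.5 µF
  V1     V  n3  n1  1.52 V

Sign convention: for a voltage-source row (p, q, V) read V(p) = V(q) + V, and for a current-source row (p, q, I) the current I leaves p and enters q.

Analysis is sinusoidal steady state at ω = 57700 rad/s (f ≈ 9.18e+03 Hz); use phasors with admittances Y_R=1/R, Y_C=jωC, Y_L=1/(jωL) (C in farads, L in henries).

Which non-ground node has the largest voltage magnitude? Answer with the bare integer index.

3

Apply KCL at each of the 5 non-ground nodes and solve the resulting linear system.
Node n1: branches {R1, C1, R2, L1, R3, R5, R8, C4, C6, C7, V1} → V_1 = -0.1562+0.02608j
Node n2: branches {I1, C2, C3, I2, R8, C4, C5} → V_2 = -0.1476+0.09604j
Node n3: branches {C1, R2, R4, R5, L2, R7, R9, V1} → V_3 = 1.364+0.02608j
Node n4: branches {R1, R6, L2, C3, C7} → V_4 = -0.1592+0.01717j
Node n5: branches {I1, L1, R3, R4, I2, C5, C6} → V_5 = -0.1547-0.02649j
Source currents: i(V1)=-0.1533-8.234j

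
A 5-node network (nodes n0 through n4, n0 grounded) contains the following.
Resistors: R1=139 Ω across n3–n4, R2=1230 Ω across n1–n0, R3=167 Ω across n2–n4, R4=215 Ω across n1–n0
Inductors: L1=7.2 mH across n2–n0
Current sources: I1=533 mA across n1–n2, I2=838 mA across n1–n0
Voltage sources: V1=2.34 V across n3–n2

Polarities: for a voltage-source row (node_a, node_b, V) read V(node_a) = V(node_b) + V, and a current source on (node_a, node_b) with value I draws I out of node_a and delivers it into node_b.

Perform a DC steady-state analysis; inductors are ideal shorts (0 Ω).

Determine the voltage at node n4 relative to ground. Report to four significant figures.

1.277 V

Apply KCL at each of the 4 non-ground nodes and solve the resulting linear system.
Node n1: branches {R2, R4, I1, I2} → V_1 = -250.9
Node n2: branches {R3, L1, I1, V1} → V_2 = 0.000
Node n3: branches {R1, V1} → V_3 = 2.340
Node n4: branches {R1, R3} → V_4 = 1.277
Source currents: i(L1)=0.5330, i(V1)=-0.007647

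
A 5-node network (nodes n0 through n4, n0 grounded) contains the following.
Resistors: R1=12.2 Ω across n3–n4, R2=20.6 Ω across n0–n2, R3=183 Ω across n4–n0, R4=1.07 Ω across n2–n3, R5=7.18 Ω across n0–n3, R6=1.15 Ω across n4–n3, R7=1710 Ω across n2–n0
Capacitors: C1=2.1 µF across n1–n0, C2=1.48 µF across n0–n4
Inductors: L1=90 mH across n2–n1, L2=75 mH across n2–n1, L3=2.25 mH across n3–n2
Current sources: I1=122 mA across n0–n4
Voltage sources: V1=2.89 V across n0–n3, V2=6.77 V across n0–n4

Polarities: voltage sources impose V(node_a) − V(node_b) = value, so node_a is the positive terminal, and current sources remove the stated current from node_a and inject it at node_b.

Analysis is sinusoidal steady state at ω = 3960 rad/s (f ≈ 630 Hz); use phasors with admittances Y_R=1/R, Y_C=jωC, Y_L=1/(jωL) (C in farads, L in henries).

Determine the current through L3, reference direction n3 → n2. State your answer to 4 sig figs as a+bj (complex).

MNA unknowns: 4 node voltages V₁..V_4 plus 2 source currents (V1, V2)
R1: Y=0.08197+0.000j on G[3,4]
R2: Y=0.04854+0.000j on G[0,2]
R3: Y=0.005464+0.000j on G[4,0]
C1: Y=0.000+0.008316j on G[1,0]
L1: Y=0.000-0.002806j on G[2,1]
C2: Y=0.000+0.005861j on G[0,4]
R4: Y=0.9346+0.000j on G[2,3]
R5: Y=0.1393+0.000j on G[0,3]
I1: z[0]−=0.122, z[4]+=0.122
L2: Y=0.000-0.003367j on G[2,1]
L3: Y=0.000-0.1122j on G[3,2]
R6: Y=0.8696+0.000j on G[4,3]
R7: Y=0.0005848+0.000j on G[2,0]
V1: row V0−V3=2.89, i_V1 at 0,3
V2: row V0−V4=6.77, i_V2 at 0,4
solve → V1=7.888+0.1424j, V2=-2.739-0.04944j, V3=-2.890+0.000j, V4=-6.770+0.000j
aux → i_V1=3.154+0.06317j, i_V2=-3.851-0.03968j

0.005549+0.01697j A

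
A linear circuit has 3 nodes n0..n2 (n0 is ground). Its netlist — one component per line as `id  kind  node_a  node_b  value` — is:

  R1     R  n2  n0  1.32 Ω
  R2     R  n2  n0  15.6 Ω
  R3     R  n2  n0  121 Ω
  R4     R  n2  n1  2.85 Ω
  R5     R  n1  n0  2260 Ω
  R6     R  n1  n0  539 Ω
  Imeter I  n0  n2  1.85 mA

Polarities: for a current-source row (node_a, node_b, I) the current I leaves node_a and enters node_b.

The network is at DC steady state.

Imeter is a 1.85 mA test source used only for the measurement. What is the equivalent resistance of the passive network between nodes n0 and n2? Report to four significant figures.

R_eq = 1.202 Ω

Element admittances at DC:
  Y(R1) = 0.7576 S between n2,n0
  Y(R2) = 0.06410 S between n2,n0
  Y(R3) = 0.008264 S between n2,n0
  Y(R4) = 0.3509 S between n2,n1
  Y(R5) = 0.0004425 S between n1,n0
  Y(R6) = 0.001855 S between n1,n0
  Imeter: injects 0.00185 A into n2 (from n0)
Assemble and solve the 2×2 MNA system:
  V(n1)=0.002208  V(n2)=0.002223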